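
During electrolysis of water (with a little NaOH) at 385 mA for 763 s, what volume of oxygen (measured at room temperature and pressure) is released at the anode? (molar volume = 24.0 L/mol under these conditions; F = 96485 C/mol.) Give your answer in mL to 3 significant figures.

Charge passed = 0.385 × 763 = 293.8 C
Moles of electrons = 293.8 / 96485 = 0.003045 mol
2H₂O → O₂ + 4H⁺ + 4e⁻, so n(O₂) = 0.003045 / 4 = 7.613×10^-4 mol
V = 7.613×10^-4 × 24.0 = 0.01827 L
= 18.3 mL

18.3 mL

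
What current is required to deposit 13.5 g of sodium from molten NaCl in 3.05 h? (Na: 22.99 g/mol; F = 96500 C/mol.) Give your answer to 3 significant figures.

n(Na) = 13.5 / 22.99 = 0.5872 mol
Na⁺ + e⁻ → Na, so n(e⁻) = 0.5872 mol
Q = 0.5872 × 96500 = 56660 C
I = Q / t = 56660 / 10980 s = 5.16 A

5.16 A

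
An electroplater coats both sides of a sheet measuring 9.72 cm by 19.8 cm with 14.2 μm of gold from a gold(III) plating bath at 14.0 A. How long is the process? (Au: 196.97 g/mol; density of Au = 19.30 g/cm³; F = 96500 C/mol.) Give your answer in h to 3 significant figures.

0.308 h

Plated area = 2 × 9.72 × 19.8 = 384.9 cm²
Volume = 384.9 × 14.2×10⁻⁴ cm = 0.5466 cm³
m(Au) = 0.5466 × 19.30 = 10.55 g
n(Au) = 10.55 / 196.97 = 0.05356 mol; n(e⁻) = 3 × 0.05356 = 0.1607 mol
Q = 0.1607 × 96500 = 15510 C
t = 15510 / 14.0 = 1108 s = 0.308 h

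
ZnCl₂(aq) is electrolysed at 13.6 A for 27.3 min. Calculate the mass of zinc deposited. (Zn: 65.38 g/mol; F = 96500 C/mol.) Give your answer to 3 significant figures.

Charge passed = 13.6 × 1638 = 22280 C
n(e⁻) = 22280 / 96500 = 0.2309 mol
Zn²⁺ + 2e⁻ → Zn, so n(Zn) = 0.2309 / 2 = 0.1155 mol
m = 0.1155 × 65.38 = 7.55 g

7.55 g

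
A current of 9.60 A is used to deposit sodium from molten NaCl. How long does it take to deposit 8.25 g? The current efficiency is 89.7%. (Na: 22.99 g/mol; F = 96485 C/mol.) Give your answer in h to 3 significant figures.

1.12 h

n(Na) = 8.25 / 22.99 = 0.3589 mol
Na⁺ + e⁻ → Na, so n(e⁻) = 0.3589 mol
Q = 0.3589 × 96485 / 0.897 = 38600 C
t = Q / I = 38600 / 9.60 = 4021 s = 1.12 h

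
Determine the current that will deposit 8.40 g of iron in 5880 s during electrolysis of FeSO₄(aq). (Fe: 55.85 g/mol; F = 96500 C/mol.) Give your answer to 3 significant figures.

n(Fe) = 8.40 / 55.85 = 0.1504 mol
Fe²⁺ + 2e⁻ → Fe, so n(e⁻) = 2 × 0.1504 = 0.3008 mol
Q = 0.3008 × 96500 = 29030 C
I = Q / t = 29030 / 5880 s = 4.94 A

4.94 A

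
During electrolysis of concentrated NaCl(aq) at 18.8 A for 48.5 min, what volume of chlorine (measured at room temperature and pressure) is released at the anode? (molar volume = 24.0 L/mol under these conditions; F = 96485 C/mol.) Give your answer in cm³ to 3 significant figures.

Q = 18.8 A × 2910 s = 54710 C
Moles of electrons = 54710 / 96485 = 0.5670 mol
2Cl⁻ → Cl₂ + 2e⁻, so n(Cl₂) = 0.5670 / 2 = 0.2835 mol
V = 0.2835 × 24.0 = 6.804 L
= 6800 cm³

6800 cm³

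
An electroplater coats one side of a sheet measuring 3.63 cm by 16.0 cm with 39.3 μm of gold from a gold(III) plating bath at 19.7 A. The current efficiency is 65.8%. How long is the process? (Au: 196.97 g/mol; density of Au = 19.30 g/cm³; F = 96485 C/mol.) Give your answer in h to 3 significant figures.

Plated area = 3.63 × 16.0 = 58.08 cm²
Volume = 58.08 × 39.3×10⁻⁴ cm = 0.2283 cm³
m(Au) = 0.2283 × 19.30 = 4.406 g
n(Au) = 4.406 / 196.97 = 0.02237 mol; n(e⁻) = 3 × 0.02237 = 0.06711 mol
Q = 0.06711 × 96485 / 0.658 = 9841 C
t = 9841 / 19.7 = 499.5 s = 0.139 h

0.139 h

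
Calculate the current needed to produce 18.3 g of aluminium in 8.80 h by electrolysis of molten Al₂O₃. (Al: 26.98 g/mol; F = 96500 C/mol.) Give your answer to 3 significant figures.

6.20 A

n(Al) = 18.3 / 26.98 = 0.6783 mol
Al³⁺ + 3e⁻ → Al, so n(e⁻) = 3 × 0.6783 = 2.035 mol
Q = 2.035 × 96500 = 1.964×10^5 C
I = Q / t = 1.964×10^5 / 31680 s = 6.20 A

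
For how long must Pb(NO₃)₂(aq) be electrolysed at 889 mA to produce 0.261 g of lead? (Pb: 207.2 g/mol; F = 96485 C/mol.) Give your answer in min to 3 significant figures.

n(Pb) = 0.261 / 207.2 = 0.001260 mol
Pb²⁺ + 2e⁻ → Pb, so n(e⁻) = 2 × 0.001260 = 0.002520 mol
Q = 0.002520 × 96485 = 243.1 C
t = Q / I = 243.1 / 0.889 = 273.5 s = 4.56 min

4.56 min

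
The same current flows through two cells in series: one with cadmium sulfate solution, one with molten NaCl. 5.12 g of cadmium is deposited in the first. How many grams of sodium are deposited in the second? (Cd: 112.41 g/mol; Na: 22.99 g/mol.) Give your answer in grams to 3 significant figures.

2.09 g

n(Cd) = 5.12 / 112.41 = 0.04555 mol
Cd²⁺ + 2e⁻ → Cd, so n(e⁻) = 2 × 0.04555 = 0.09110 mol
The cells are in series, so the same charge (and hence the same n(e⁻) = 0.09110 mol) passes through both.
Na⁺ + e⁻ → Na, so n(Na) = 0.09110 mol
m(Na) = 0.09110 × 22.99 = 2.09 g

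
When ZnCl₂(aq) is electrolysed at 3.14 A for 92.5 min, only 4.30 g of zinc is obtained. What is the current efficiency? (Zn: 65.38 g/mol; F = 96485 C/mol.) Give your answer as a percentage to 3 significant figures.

Q = 3.14 × 5550 = 17430 C
n(e⁻) = 17430 / 96485 = 0.1806 mol
Zn²⁺ + 2e⁻ → Zn, so theoretical n(Zn) = 0.09030 mol → 5.904 g
Efficiency = 4.30 / 5.904 = 0.7283 = 72.8%

72.8%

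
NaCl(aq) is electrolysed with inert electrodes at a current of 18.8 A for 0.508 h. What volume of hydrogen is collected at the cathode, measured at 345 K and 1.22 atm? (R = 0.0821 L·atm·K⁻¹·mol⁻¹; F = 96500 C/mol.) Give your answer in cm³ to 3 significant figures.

4140 cm³

Charge passed = 18.8 × 1828.8 = 34380 C
n(e⁻) = 34380 / 96500 = 0.3563 mol
2H⁺ + 2e⁻ → H₂, so n(H₂) = 0.3563 / 2 = 0.1782 mol
V = nRT/P = 0.1782 × 0.0821 × 345 / 1.22 = 4.137 L
= 4140 cm³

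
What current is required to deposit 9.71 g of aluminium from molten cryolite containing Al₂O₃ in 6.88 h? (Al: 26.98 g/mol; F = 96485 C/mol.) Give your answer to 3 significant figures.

n(Al) = 9.71 / 26.98 = 0.3599 mol
Al³⁺ + 3e⁻ → Al, so n(e⁻) = 3 × 0.3599 = 1.080 mol
Q = 1.080 × 96485 = 1.042×10^5 C
I = Q / t = 1.042×10^5 / 24768 s = 4.21 A

4.21 A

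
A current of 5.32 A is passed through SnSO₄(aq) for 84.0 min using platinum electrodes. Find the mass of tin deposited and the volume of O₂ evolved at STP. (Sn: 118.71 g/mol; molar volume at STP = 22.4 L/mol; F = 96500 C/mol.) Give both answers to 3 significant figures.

16.5 g Sn; 1.56 L O₂

Q = 5.32 × 5040 = 26810 C; n(e⁻) = 26810 / 96500 = 0.2778 mol
Cathode: Sn²⁺ + 2e⁻ → Sn → n(Sn) = 0.2778/2 = 0.1389 mol → 16.5 g
Anode: 2H₂O → O₂ + 4H⁺ + 4e⁻ → n(O₂) = 0.2778/4 = 0.06945 mol → 1.56 L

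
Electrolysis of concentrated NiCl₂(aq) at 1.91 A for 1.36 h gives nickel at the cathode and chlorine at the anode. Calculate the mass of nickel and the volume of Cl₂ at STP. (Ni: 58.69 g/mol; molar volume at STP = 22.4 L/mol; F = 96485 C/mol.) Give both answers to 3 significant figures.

2.84 g Ni; 1.09 L Cl₂

Q = 1.91 × 4896 = 9351 C; n(e⁻) = 9351 / 96485 = 0.09692 mol
Cathode: Ni²⁺ + 2e⁻ → Ni → n(Ni) = 0.09692/2 = 0.04846 mol → 2.84 g
Anode: 2Cl⁻ → Cl₂ + 2e⁻ → n(Cl₂) = 0.09692/2 = 0.04846 mol → 1.09 L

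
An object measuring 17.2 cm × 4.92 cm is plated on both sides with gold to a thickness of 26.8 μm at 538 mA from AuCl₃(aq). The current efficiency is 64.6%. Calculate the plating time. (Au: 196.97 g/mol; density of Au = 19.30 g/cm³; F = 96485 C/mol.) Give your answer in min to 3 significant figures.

Plated area = 2 × 17.2 × 4.92 = 169.2 cm²
Volume = 169.2 × 26.8×10⁻⁴ cm = 0.4535 cm³
m(Au) = 0.4535 × 19.30 = 8.753 g
n(Au) = 8.753 / 196.97 = 0.04444 mol; n(e⁻) = 3 × 0.04444 = 0.1333 mol
Q = 0.1333 × 96485 / 0.646 = 19910 C
t = 19910 / 0.538 = 37010 s = 617 min

617 min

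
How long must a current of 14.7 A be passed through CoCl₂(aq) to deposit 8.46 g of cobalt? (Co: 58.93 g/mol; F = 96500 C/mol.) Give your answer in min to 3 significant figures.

n(Co) = 8.46 / 58.93 = 0.1436 mol
Co²⁺ + 2e⁻ → Co, so n(e⁻) = 2 × 0.1436 = 0.2872 mol
Q = 0.2872 × 96500 = 27710 C
t = Q / I = 27710 / 14.7 = 1885 s = 31.4 min

31.4 min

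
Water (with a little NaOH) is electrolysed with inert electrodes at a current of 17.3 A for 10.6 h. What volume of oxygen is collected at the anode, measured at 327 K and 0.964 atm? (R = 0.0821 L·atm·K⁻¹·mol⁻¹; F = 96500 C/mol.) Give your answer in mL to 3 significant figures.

Charge passed = 17.3 × 38160 = 6.602×10^5 C
n(e⁻) = 6.602×10^5 / 96500 = 6.841 mol
2H₂O → O₂ + 4H⁺ + 4e⁻, so n(O₂) = 6.841 / 4 = 1.710 mol
V = nRT/P = 1.710 × 0.0821 × 327 / 0.964 = 47.62 L
= 47600 mL

47600 mL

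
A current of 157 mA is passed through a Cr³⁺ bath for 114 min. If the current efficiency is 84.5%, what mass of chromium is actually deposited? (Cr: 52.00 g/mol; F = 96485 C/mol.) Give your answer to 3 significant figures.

Q = 0.157 × 6840 = 1074 C
n(e⁻) = 1074 / 96485 = 0.01113 mol
Cr³⁺ + 3e⁻ → Cr, so theoretical m(Cr) = 0.003710 × 52.00 = 0.1929 g
Actual mass = 84.5% × 0.1929 = 0.163 g

0.163 g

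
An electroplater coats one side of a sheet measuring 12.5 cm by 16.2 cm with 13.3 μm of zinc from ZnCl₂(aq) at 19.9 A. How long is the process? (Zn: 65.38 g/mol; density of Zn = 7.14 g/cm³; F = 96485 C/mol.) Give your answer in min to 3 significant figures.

4.75 min

Plated area = 12.5 × 16.2 = 202.5 cm²
Volume = 202.5 × 13.3×10⁻⁴ cm = 0.2693 cm³
m(Zn) = 0.2693 × 7.14 = 1.923 g
n(Zn) = 1.923 / 65.38 = 0.02941 mol; n(e⁻) = 2 × 0.02941 = 0.05882 mol
Q = 0.05882 × 96485 = 5675 C
t = 5675 / 19.9 = 285.2 s = 4.75 min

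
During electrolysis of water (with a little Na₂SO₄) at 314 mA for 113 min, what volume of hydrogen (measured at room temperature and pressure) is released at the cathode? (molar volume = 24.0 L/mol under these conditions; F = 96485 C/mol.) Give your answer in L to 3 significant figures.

Charge passed = 0.314 × 6780 = 2129 C
Moles of electrons = 2129 / 96485 = 0.02207 mol
2H⁺ + 2e⁻ → H₂, so n(H₂) = 0.02207 / 2 = 0.01104 mol
V = 0.01104 × 24.0 = 0.2650 L

0.265 L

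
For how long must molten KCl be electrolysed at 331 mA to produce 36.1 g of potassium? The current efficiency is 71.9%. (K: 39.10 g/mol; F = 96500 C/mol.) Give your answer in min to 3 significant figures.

6240 min

n(K) = 36.1 / 39.10 = 0.9233 mol
K⁺ + e⁻ → K, so n(e⁻) = 0.9233 mol
Q = 0.9233 × 96500 / 0.719 = 1.239×10^5 C
t = Q / I = 1.239×10^5 / 0.331 = 3.743×10^5 s = 6240 min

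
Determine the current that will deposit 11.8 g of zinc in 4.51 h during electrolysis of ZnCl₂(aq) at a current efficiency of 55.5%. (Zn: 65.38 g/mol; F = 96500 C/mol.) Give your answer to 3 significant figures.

n(Zn) = 11.8 / 65.38 = 0.1805 mol
Zn²⁺ + 2e⁻ → Zn, so n(e⁻) = 2 × 0.1805 = 0.3610 mol
Q = 0.3610 × 96500 / 0.555 = 62770 C
I = Q / t = 62770 / 16236 s = 3.87 A

3.87 A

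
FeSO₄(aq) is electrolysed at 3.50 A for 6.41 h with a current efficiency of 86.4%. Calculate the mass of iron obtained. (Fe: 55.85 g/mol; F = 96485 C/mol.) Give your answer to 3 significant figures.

Q = 3.50 × 23076 = 80770 C
n(e⁻) = 80770 / 96485 = 0.8371 mol
Fe²⁺ + 2e⁻ → Fe, so theoretical m(Fe) = 0.4186 × 55.85 = 23.38 g
Actual mass = 86.4% × 23.38 = 20.2 g

20.2 g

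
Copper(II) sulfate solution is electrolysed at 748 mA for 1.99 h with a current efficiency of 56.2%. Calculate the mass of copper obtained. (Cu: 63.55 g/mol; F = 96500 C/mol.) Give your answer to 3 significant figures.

0.992 g

Q = 0.748 × 7164 = 5359 C
n(e⁻) = 5359 / 96500 = 0.05553 mol
Cu²⁺ + 2e⁻ → Cu, so theoretical m(Cu) = 0.02777 × 63.55 = 1.765 g
Actual mass = 56.2% × 1.765 = 0.992 g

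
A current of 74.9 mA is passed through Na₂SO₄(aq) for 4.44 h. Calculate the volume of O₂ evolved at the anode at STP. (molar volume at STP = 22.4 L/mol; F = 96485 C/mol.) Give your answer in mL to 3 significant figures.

Q = 0.0749 A × 15984 s = 1197 C
n(e⁻) = Q/F = 1197/96485 = 0.01241 mol
2H₂O → O₂ + 4H⁺ + 4e⁻, so n(O₂) = 0.01241 / 4 = 0.003103 mol
V = 0.003103 × 22.4 = 0.06951 L
= 69.5 mL

69.5 mL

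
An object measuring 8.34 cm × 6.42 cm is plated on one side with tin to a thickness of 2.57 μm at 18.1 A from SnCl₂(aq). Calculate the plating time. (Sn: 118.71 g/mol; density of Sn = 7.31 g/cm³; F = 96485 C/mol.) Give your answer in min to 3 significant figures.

Plated area = 8.34 × 6.42 = 53.54 cm²
Volume = 53.54 × 2.57×10⁻⁴ cm = 0.01376 cm³
m(Sn) = 0.01376 × 7.31 = 0.1006 g
n(Sn) = 0.1006 / 118.71 = 8.474×10^-4 mol; n(e⁻) = 2 × 8.474×10^-4 = 0.001695 mol
Q = 0.001695 × 96485 = 163.5 C
t = 163.5 / 18.1 = 9.033 s = 0.151 min

0.151 min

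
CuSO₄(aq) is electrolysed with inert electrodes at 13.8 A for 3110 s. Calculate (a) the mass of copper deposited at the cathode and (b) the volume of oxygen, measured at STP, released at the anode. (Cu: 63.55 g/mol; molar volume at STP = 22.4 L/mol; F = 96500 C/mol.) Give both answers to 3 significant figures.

Q = 13.8 × 3110 = 42920 C; n(e⁻) = 42920 / 96500 = 0.4448 mol
Cathode: Cu²⁺ + 2e⁻ → Cu → n(Cu) = 0.4448/2 = 0.2224 mol → 14.1 g
Anode: 2H₂O → O₂ + 4H⁺ + 4e⁻ → n(O₂) = 0.4448/4 = 0.1112 mol → 2.49 L

14.1 g Cu; 2.49 L O₂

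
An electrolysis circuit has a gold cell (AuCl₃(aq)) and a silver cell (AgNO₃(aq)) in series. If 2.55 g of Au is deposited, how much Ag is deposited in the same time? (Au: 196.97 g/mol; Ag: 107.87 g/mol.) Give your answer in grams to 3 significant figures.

4.19 g

n(Au) = 2.55 / 196.97 = 0.01295 mol
Au³⁺ + 3e⁻ → Au, so n(e⁻) = 3 × 0.01295 = 0.03885 mol
The cells are in series, so the same charge (and hence the same n(e⁻) = 0.03885 mol) passes through both.
Ag⁺ + e⁻ → Ag, so n(Ag) = 0.03885 mol
m(Ag) = 0.03885 × 107.87 = 4.19 g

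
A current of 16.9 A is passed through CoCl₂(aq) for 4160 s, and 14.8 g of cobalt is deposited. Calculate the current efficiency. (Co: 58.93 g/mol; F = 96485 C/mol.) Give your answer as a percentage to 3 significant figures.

68.9%

Q = 16.9 × 4160 = 70300 C
n(e⁻) = 70300 / 96485 = 0.7286 mol
Co²⁺ + 2e⁻ → Co, so theoretical n(Co) = 0.3643 mol → 21.47 g
Efficiency = 14.8 / 21.47 = 0.6893 = 68.9%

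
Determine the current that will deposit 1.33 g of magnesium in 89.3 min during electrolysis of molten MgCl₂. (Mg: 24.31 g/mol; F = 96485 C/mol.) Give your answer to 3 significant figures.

n(Mg) = 1.33 / 24.31 = 0.05471 mol
Mg²⁺ + 2e⁻ → Mg, so n(e⁻) = 2 × 0.05471 = 0.1094 mol
Q = 0.1094 × 96485 = 10560 C
I = Q / t = 10560 / 5358 s = 1.97 A

1.97 A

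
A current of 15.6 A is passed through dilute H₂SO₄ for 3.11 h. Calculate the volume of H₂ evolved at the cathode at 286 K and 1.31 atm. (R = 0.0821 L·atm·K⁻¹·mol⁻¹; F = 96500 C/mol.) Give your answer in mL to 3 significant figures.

Charge passed = 15.6 × 11196 = 1.747×10^5 C
n(e⁻) = Q/F = 1.747×10^5/96500 = 1.810 mol
2H⁺ + 2e⁻ → H₂, so n(H₂) = 1.810 / 2 = 0.9050 mol
V = nRT/P = 0.9050 × 0.0821 × 286 / 1.31 = 16.22 L
= 16200 mL

16200 mL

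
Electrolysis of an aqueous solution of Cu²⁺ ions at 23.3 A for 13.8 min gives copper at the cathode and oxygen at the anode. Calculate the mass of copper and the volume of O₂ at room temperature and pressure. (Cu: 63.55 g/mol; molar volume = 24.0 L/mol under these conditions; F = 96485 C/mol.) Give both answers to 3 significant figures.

6.35 g Cu; 1.20 L O₂

Q = 23.3 × 828 = 19290 C; n(e⁻) = 19290 / 96485 = 0.1999 mol
Cathode: Cu²⁺ + 2e⁻ → Cu → n(Cu) = 0.1999/2 = 0.09995 mol → 6.35 g
Anode: 2H₂O → O₂ + 4H⁺ + 4e⁻ → n(O₂) = 0.1999/4 = 0.04998 mol → 1.20 L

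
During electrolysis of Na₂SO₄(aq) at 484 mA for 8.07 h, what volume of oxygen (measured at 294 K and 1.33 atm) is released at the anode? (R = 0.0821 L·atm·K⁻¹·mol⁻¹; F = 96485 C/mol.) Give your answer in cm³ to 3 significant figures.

Charge passed = 0.484 × 29052 = 14060 C
n(e⁻) = Q/F = 14060/96485 = 0.1457 mol
2H₂O → O₂ + 4H⁺ + 4e⁻, so n(O₂) = 0.1457 / 4 = 0.03643 mol
V = nRT/P = 0.03643 × 0.0821 × 294 / 1.33 = 0.6611 L
= 661 cm³

661 cm³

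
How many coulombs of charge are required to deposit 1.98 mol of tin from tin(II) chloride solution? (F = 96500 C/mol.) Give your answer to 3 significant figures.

3.82×10^5 C

Sn²⁺ + 2e⁻ → Sn, so n(e⁻) = 2 × 1.98 = 3.960 mol
Q = 3.960 × 96500 = 3.821×10^5 C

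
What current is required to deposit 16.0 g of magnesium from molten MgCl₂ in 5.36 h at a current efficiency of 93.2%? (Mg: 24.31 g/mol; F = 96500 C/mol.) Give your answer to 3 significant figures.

n(Mg) = 16.0 / 24.31 = 0.6582 mol
Mg²⁺ + 2e⁻ → Mg, so n(e⁻) = 2 × 0.6582 = 1.316 mol
Q = 1.316 × 96500 / 0.932 = 1.363×10^5 C
I = Q / t = 1.363×10^5 / 19296 s = 7.06 A

7.06 A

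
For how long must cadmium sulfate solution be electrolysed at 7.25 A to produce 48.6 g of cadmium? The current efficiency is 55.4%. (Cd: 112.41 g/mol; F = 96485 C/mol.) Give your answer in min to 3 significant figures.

n(Cd) = 48.6 / 112.41 = 0.4323 mol
Cd²⁺ + 2e⁻ → Cd, so n(e⁻) = 2 × 0.4323 = 0.8646 mol
Q = 0.8646 × 96485 / 0.554 = 1.506×10^5 C
t = Q / I = 1.506×10^5 / 7.25 = 20770 s = 346 min

346 min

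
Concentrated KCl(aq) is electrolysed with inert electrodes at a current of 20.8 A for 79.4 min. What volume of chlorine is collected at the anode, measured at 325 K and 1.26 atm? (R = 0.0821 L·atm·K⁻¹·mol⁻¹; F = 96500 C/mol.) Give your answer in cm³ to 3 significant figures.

10900 cm³

Q = It = 20.8 × 4764 = 99090 C
Moles of electrons = 99090 / 96500 = 1.027 mol
2Cl⁻ → Cl₂ + 2e⁻, so n(Cl₂) = 1.027 / 2 = 0.5135 mol
V = nRT/P = 0.5135 × 0.0821 × 325 / 1.26 = 10.87 L
= 10900 cm³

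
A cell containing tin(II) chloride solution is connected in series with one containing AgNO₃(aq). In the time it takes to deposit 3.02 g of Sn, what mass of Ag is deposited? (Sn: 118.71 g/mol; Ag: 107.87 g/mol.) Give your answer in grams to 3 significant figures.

5.49 g

n(Sn) = 3.02 / 118.71 = 0.02544 mol
Sn²⁺ + 2e⁻ → Sn, so n(e⁻) = 2 × 0.02544 = 0.05088 mol
Since the cells are in series, n(e⁻) in the Ag cell is also 0.05088 mol.
Ag⁺ + e⁻ → Ag, so n(Ag) = 0.05088 mol
m(Ag) = 0.05088 × 107.87 = 5.49 g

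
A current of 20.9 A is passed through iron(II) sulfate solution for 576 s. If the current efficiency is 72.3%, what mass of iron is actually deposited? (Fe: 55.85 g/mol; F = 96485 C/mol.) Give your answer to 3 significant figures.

2.52 g

Q = 20.9 × 576 = 12040 C
n(e⁻) = 12040 / 96485 = 0.1248 mol
Fe²⁺ + 2e⁻ → Fe, so theoretical m(Fe) = 0.06240 × 55.85 = 3.485 g
Actual mass = 72.3% × 3.485 = 2.52 g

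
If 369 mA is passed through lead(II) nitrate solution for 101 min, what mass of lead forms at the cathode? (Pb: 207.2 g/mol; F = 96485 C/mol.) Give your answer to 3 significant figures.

Charge passed = 0.369 × 6060 = 2236 C
n(e⁻) = Q/F = 2236/96485 = 0.02317 mol
Pb²⁺ + 2e⁻ → Pb, so n(Pb) = 0.02317 / 2 = 0.01159 mol
m = 0.01159 × 207.2 = 2.40 g

2.40 g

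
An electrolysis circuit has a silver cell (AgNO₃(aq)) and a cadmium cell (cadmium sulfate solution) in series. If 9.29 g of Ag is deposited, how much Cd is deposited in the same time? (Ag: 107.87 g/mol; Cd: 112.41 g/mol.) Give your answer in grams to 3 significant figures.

n(Ag) = 9.29 / 107.87 = 0.08612 mol
Ag⁺ + e⁻ → Ag, so n(e⁻) = 0.08612 mol
Same current for the same time ⇒ same n(e⁻) = 0.08612 mol in both cells.
Cd²⁺ + 2e⁻ → Cd, so n(Cd) = 0.08612 / 2 = 0.04306 mol
m(Cd) = 0.04306 × 112.41 = 4.84 g

4.84 g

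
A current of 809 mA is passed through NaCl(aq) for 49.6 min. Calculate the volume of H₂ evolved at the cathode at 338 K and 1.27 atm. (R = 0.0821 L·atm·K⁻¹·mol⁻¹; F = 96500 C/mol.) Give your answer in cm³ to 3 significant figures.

Charge passed = 0.809 × 2976 = 2408 C
Moles of electrons = 2408 / 96500 = 0.02495 mol
2H⁺ + 2e⁻ → H₂, so n(H₂) = 0.02495 / 2 = 0.01248 mol
V = nRT/P = 0.01248 × 0.0821 × 338 / 1.27 = 0.2727 L
= 273 cm³

273 cm³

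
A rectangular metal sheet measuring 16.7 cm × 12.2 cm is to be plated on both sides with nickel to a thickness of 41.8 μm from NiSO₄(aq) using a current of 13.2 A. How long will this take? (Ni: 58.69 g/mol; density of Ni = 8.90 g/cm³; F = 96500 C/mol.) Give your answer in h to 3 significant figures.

1.05 h

Plated area = 2 × 16.7 × 12.2 = 407.5 cm²
Volume = 407.5 × 41.8×10⁻⁴ cm = 1.703 cm³
m(Ni) = 1.703 × 8.90 = 15.16 g
n(Ni) = 15.16 / 58.69 = 0.2583 mol; n(e⁻) = 2 × 0.2583 = 0.5166 mol
Q = 0.5166 × 96500 = 49850 C
t = 49850 / 13.2 = 3777 s = 1.05 h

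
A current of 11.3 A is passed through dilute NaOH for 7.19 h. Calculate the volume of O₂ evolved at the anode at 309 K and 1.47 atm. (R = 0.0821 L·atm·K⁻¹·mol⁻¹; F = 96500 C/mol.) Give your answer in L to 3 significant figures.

13.1 L

Charge passed = 11.3 × 25884 = 2.925×10^5 C
n(e⁻) = Q/F = 2.925×10^5/96500 = 3.031 mol
2H₂O → O₂ + 4H⁺ + 4e⁻, so n(O₂) = 3.031 / 4 = 0.7578 mol
V = nRT/P = 0.7578 × 0.0821 × 309 / 1.47 = 13.08 L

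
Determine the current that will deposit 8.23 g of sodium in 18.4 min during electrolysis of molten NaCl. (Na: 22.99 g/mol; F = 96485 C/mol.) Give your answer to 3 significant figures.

31.3 A

n(Na) = 8.23 / 22.99 = 0.3580 mol
Na⁺ + e⁻ → Na, so n(e⁻) = 0.3580 mol
Q = 0.3580 × 96485 = 34540 C
I = Q / t = 34540 / 1104 s = 31.3 A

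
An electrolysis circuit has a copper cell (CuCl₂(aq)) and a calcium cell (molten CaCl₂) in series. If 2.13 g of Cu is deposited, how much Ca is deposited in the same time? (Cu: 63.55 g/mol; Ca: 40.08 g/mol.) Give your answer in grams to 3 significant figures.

1.34 g

n(Cu) = 2.13 / 63.55 = 0.03352 mol
Cu²⁺ + 2e⁻ → Cu, so n(e⁻) = 2 × 0.03352 = 0.06704 mol
Since the cells are in series, n(e⁻) in the Ca cell is also 0.06704 mol.
Ca²⁺ + 2e⁻ → Ca, so n(Ca) = 0.06704 / 2 = 0.03352 mol
m(Ca) = 0.03352 × 40.08 = 1.34 g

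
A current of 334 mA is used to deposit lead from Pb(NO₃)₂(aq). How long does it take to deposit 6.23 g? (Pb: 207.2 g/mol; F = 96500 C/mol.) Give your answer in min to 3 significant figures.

n(Pb) = 6.23 / 207.2 = 0.03007 mol
Pb²⁺ + 2e⁻ → Pb, so n(e⁻) = 2 × 0.03007 = 0.06014 mol
Q = 0.06014 × 96500 = 5804 C
t = Q / I = 5804 / 0.334 = 17380 s = 290 min

290 min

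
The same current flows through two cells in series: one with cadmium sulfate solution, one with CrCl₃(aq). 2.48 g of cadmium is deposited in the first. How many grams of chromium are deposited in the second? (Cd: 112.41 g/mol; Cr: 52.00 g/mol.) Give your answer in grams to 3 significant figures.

n(Cd) = 2.48 / 112.41 = 0.02206 mol
Cd²⁺ + 2e⁻ → Cd, so n(e⁻) = 2 × 0.02206 = 0.04412 mol
Since the cells are in series, n(e⁻) in the Cr cell is also 0.04412 mol.
Cr³⁺ + 3e⁻ → Cr, so n(Cr) = 0.04412 / 3 = 0.01471 mol
m(Cr) = 0.01471 × 52.00 = 0.765 g

0.765 g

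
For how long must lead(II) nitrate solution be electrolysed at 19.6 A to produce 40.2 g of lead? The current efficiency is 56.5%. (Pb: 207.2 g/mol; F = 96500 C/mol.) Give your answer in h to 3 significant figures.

n(Pb) = 40.2 / 207.2 = 0.1940 mol
Pb²⁺ + 2e⁻ → Pb, so n(e⁻) = 2 × 0.1940 = 0.3880 mol
Q = 0.3880 × 96500 / 0.565 = 66270 C
t = Q / I = 66270 / 19.6 = 3381 s = 0.939 h

0.939 h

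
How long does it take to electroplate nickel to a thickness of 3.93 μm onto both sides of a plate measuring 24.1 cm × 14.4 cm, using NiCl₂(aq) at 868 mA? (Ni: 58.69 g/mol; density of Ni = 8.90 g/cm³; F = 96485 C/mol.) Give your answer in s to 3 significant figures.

9200 s

Plated area = 2 × 24.1 × 14.4 = 694.1 cm²
Volume = 694.1 × 3.93×10⁻⁴ cm = 0.2728 cm³
m(Ni) = 0.2728 × 8.90 = 2.428 g
n(Ni) = 2.428 / 58.69 = 0.04137 mol; n(e⁻) = 2 × 0.04137 = 0.08274 mol
Q = 0.08274 × 96485 = 7983 C
t = 7983 / 0.868 = 9197 s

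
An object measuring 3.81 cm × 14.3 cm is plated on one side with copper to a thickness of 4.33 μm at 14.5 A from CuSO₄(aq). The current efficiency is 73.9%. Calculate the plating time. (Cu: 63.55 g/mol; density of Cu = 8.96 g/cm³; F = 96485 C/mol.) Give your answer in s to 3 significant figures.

Plated area = 3.81 × 14.3 = 54.48 cm²
Volume = 54.48 × 4.33×10⁻⁴ cm = 0.02359 cm³
m(Cu) = 0.02359 × 8.96 = 0.2114 g
n(Cu) = 0.2114 / 63.55 = 0.003327 mol; n(e⁻) = 2 × 0.003327 = 0.006654 mol
Q = 0.006654 × 96485 / 0.739 = 868.8 C
t = 868.8 / 14.5 = 59.92 s

59.9 s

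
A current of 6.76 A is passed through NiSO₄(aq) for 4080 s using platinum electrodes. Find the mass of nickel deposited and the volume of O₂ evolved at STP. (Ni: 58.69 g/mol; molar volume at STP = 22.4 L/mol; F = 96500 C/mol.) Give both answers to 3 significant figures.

Q = 6.76 × 4080 = 27580 C; n(e⁻) = 27580 / 96500 = 0.2858 mol
Cathode: Ni²⁺ + 2e⁻ → Ni → n(Ni) = 0.2858/2 = 0.1429 mol → 8.39 g
Anode: 2H₂O → O₂ + 4H⁺ + 4e⁻ → n(O₂) = 0.2858/4 = 0.07145 mol → 1.60 L

8.39 g Ni; 1.60 L O₂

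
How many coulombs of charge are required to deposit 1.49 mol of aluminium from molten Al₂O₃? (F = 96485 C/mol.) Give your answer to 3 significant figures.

4.31×10^5 C

Al³⁺ + 3e⁻ → Al, so n(e⁻) = 3 × 1.49 = 4.470 mol
Q = 4.470 × 96485 = 4.313×10^5 C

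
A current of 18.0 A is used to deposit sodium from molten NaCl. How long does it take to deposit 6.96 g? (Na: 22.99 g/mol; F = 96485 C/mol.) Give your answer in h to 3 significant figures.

0.451 h

n(Na) = 6.96 / 22.99 = 0.3027 mol
Na⁺ + e⁻ → Na, so n(e⁻) = 0.3027 mol
Q = 0.3027 × 96485 = 29210 C
t = Q / I = 29210 / 18.0 = 1623 s = 0.451 h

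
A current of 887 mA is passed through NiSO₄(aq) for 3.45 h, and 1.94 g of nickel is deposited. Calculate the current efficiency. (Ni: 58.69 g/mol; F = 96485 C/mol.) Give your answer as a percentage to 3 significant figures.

57.9%

Q = 0.887 × 12420 = 11020 C
n(e⁻) = 11020 / 96485 = 0.1142 mol
Ni²⁺ + 2e⁻ → Ni, so theoretical n(Ni) = 0.05710 mol → 3.351 g
Efficiency = 1.94 / 3.351 = 0.5789 = 57.9%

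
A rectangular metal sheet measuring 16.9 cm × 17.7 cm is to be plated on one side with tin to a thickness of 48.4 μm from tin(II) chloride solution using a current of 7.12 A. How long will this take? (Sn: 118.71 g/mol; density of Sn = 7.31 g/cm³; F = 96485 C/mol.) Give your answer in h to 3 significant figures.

Plated area = 16.9 × 17.7 = 299.1 cm²
Volume = 299.1 × 48.4×10⁻⁴ cm = 1.448 cm³
m(Sn) = 1.448 × 7.31 = 10.58 g
n(Sn) = 10.58 / 118.71 = 0.08912 mol; n(e⁻) = 2 × 0.08912 = 0.1782 mol
Q = 0.1782 × 96485 = 17190 C
t = 17190 / 7.12 = 2414 s = 0.671 h

0.671 h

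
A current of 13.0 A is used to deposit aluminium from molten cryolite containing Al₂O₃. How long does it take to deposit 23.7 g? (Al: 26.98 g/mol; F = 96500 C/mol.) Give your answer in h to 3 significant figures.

5.43 h

n(Al) = 23.7 / 26.98 = 0.8784 mol
Al³⁺ + 3e⁻ → Al, so n(e⁻) = 3 × 0.8784 = 2.635 mol
Q = 2.635 × 96500 = 2.543×10^5 C
t = Q / I = 2.543×10^5 / 13.0 = 19560 s = 5.43 h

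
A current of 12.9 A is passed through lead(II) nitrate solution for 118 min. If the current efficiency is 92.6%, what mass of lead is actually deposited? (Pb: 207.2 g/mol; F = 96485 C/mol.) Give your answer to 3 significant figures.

Q = 12.9 × 7080 = 91330 C
n(e⁻) = 91330 / 96485 = 0.9466 mol
Pb²⁺ + 2e⁻ → Pb, so theoretical m(Pb) = 0.4733 × 207.2 = 98.07 g
Actual mass = 92.6% × 98.07 = 90.8 g

90.8 g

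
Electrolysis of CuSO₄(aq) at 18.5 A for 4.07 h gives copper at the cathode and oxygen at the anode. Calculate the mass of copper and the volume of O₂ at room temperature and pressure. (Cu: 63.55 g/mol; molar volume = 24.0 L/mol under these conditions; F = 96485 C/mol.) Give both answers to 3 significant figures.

Q = 18.5 × 14652 = 2.711×10^5 C; n(e⁻) = 2.711×10^5 / 96485 = 2.810 mol
Cathode: Cu²⁺ + 2e⁻ → Cu → n(Cu) = 2.810/2 = 1.405 mol → 89.3 g
Anode: 2H₂O → O₂ + 4H⁺ + 4e⁻ → n(O₂) = 2.810/4 = 0.7025 mol → 16.9 L

89.3 g Cu; 16.9 L O₂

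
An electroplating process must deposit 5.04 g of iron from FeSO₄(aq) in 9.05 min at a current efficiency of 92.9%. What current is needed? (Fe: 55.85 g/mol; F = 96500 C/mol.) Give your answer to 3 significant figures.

n(Fe) = 5.04 / 55.85 = 0.09024 mol
Fe²⁺ + 2e⁻ → Fe, so n(e⁻) = 2 × 0.09024 = 0.1805 mol
Q = 0.1805 × 96500 / 0.929 = 18750 C
I = Q / t = 18750 / 543 s = 34.5 A

34.5 A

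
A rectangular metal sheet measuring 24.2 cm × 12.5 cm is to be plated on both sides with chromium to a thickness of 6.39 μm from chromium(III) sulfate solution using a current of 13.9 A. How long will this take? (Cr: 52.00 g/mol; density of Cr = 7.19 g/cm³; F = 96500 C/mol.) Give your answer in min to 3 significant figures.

Plated area = 2 × 24.2 × 12.5 = 605.0 cm²
Volume = 605.0 × 6.39×10⁻⁴ cm = 0.3866 cm³
m(Cr) = 0.3866 × 7.19 = 2.780 g
n(Cr) = 2.780 / 52.00 = 0.05346 mol; n(e⁻) = 3 × 0.05346 = 0.1604 mol
Q = 0.1604 × 96500 = 15480 C
t = 15480 / 13.9 = 1114 s = 18.6 min

18.6 min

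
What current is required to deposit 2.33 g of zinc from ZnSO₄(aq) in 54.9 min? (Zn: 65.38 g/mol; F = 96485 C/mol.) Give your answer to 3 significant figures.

n(Zn) = 2.33 / 65.38 = 0.03564 mol
Zn²⁺ + 2e⁻ → Zn, so n(e⁻) = 2 × 0.03564 = 0.07128 mol
Q = 0.07128 × 96485 = 6877 C
I = Q / t = 6877 / 3294 s = 2.09 A

2.09 A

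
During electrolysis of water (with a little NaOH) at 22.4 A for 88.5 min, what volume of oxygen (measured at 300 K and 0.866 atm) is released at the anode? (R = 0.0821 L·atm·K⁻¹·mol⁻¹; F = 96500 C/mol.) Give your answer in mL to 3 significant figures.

8760 mL

Q = It = 22.4 × 5310 = 1.189×10^5 C
n(e⁻) = Q/F = 1.189×10^5/96500 = 1.232 mol
2H₂O → O₂ + 4H⁺ + 4e⁻, so n(O₂) = 1.232 / 4 = 0.3080 mol
V = nRT/P = 0.3080 × 0.0821 × 300 / 0.866 = 8.760 L
= 8760 mL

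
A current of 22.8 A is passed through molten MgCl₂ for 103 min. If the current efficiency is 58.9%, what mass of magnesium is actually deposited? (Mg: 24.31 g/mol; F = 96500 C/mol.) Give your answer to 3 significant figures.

Q = 22.8 × 6180 = 1.409×10^5 C
n(e⁻) = 1.409×10^5 / 96500 = 1.460 mol
Mg²⁺ + 2e⁻ → Mg, so theoretical m(Mg) = 0.7300 × 24.31 = 17.75 g
Actual mass = 58.9% × 17.75 = 10.5 g

10.5 g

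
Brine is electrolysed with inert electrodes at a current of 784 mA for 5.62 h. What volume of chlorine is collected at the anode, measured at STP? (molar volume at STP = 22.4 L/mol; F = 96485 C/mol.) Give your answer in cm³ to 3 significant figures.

1840 cm³

Charge passed = 0.784 × 20232 = 15860 C
n(e⁻) = 15860 / 96485 = 0.1644 mol
2Cl⁻ → Cl₂ + 2e⁻, so n(Cl₂) = 0.1644 / 2 = 0.08220 mol
V = 0.08220 × 22.4 = 1.841 L
= 1840 cm³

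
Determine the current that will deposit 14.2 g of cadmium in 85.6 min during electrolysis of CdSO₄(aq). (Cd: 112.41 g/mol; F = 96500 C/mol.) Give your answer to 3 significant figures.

4.75 A

n(Cd) = 14.2 / 112.41 = 0.1263 mol
Cd²⁺ + 2e⁻ → Cd, so n(e⁻) = 2 × 0.1263 = 0.2526 mol
Q = 0.2526 × 96500 = 24380 C
I = Q / t = 24380 / 5136 s = 4.75 A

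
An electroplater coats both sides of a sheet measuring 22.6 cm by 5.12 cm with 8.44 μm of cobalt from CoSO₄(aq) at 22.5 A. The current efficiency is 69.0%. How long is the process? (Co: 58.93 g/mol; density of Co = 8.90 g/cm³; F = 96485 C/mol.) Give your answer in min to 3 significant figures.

Plated area = 2 × 22.6 × 5.12 = 231.4 cm²
Volume = 231.4 × 8.44×10⁻⁴ cm = 0.1953 cm³
m(Co) = 0.1953 × 8.90 = 1.738 g
n(Co) = 1.738 / 58.93 = 0.02949 mol; n(e⁻) = 2 × 0.02949 = 0.05898 mol
Q = 0.05898 × 96485 / 0.690 = 8247 C
t = 8247 / 22.5 = 366.5 s = 6.11 min

6.11 min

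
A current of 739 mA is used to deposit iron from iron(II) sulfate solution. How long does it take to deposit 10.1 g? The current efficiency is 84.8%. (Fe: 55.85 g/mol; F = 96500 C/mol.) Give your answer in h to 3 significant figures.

15.5 h

n(Fe) = 10.1 / 55.85 = 0.1808 mol
Fe²⁺ + 2e⁻ → Fe, so n(e⁻) = 2 × 0.1808 = 0.3616 mol
Q = 0.3616 × 96500 / 0.848 = 41150 C
t = Q / I = 41150 / 0.739 = 55680 s = 15.5 h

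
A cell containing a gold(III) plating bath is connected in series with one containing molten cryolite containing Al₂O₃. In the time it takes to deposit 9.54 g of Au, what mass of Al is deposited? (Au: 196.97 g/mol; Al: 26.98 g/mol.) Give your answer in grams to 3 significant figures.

n(Au) = 9.54 / 196.97 = 0.04843 mol
Au³⁺ + 3e⁻ → Au, so n(e⁻) = 3 × 0.04843 = 0.1453 mol
Same current for the same time ⇒ same n(e⁻) = 0.1453 mol in both cells.
Al³⁺ + 3e⁻ → Al, so n(Al) = 0.1453 / 3 = 0.04843 mol
m(Al) = 0.04843 × 26.98 = 1.31 g

1.31 g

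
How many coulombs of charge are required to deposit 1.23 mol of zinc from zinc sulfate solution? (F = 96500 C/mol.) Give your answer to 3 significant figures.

2.37×10^5 C

Zn²⁺ + 2e⁻ → Zn, so n(e⁻) = 2 × 1.23 = 2.460 mol
Q = 2.460 × 96500 = 2.374×10^5 C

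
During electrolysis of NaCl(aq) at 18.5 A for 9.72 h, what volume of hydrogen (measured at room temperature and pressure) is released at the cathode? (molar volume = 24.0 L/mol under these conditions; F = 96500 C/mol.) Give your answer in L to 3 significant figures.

80.5 L

Q = 18.5 A × 34992 s = 6.474×10^5 C
n(e⁻) = Q/F = 6.474×10^5/96500 = 6.709 mol
2H⁺ + 2e⁻ → H₂, so n(H₂) = 6.709 / 2 = 3.355 mol
V = 3.355 × 24.0 = 80.52 L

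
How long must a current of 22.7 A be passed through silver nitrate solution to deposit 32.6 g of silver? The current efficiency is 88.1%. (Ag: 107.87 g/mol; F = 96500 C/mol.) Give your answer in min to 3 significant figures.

n(Ag) = 32.6 / 107.87 = 0.3022 mol
Ag⁺ + e⁻ → Ag, so n(e⁻) = 0.3022 mol
Q = 0.3022 × 96500 / 0.881 = 33100 C
t = Q / I = 33100 / 22.7 = 1458 s = 24.3 min

24.3 min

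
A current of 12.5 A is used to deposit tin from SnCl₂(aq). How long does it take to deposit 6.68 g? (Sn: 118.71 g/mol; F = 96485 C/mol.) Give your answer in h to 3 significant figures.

n(Sn) = 6.68 / 118.71 = 0.05627 mol
Sn²⁺ + 2e⁻ → Sn, so n(e⁻) = 2 × 0.05627 = 0.1125 mol
Q = 0.1125 × 96485 = 10850 C
t = Q / I = 10850 / 12.5 = 868.0 s = 0.241 h

0.241 h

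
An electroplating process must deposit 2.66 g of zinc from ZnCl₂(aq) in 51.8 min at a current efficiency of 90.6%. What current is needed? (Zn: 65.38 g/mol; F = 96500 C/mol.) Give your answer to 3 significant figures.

n(Zn) = 2.66 / 65.38 = 0.04069 mol
Zn²⁺ + 2e⁻ → Zn, so n(e⁻) = 2 × 0.04069 = 0.08138 mol
Q = 0.08138 × 96500 / 0.906 = 8668 C
I = Q / t = 8668 / 3108 s = 2.79 A

2.79 A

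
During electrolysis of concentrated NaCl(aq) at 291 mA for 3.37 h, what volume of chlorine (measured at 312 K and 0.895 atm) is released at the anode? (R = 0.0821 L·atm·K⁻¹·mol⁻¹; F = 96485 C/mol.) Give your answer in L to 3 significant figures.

0.524 L

Charge passed = 0.291 × 12132 = 3530 C
Moles of electrons = 3530 / 96485 = 0.03659 mol
2Cl⁻ → Cl₂ + 2e⁻, so n(Cl₂) = 0.03659 / 2 = 0.01830 mol
V = nRT/P = 0.01830 × 0.0821 × 312 / 0.895 = 0.5238 L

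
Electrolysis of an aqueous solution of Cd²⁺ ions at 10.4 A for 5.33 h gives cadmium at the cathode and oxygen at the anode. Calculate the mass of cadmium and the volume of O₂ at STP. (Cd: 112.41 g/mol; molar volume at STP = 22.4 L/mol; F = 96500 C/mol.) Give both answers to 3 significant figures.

116 g Cd; 11.6 L O₂

Q = 10.4 × 19188 = 1.996×10^5 C; n(e⁻) = 1.996×10^5 / 96500 = 2.068 mol
Cathode: Cd²⁺ + 2e⁻ → Cd → n(Cd) = 2.068/2 = 1.034 mol → 116 g
Anode: 2H₂O → O₂ + 4H⁺ + 4e⁻ → n(O₂) = 2.068/4 = 0.5170 mol → 11.6 L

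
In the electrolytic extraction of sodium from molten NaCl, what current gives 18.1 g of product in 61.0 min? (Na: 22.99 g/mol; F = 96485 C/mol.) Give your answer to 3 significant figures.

n(Na) = 18.1 / 22.99 = 0.7873 mol
Na⁺ + e⁻ → Na, so n(e⁻) = 0.7873 mol
Q = 0.7873 × 96485 = 75960 C
I = Q / t = 75960 / 3660 s = 20.8 A

20.8 A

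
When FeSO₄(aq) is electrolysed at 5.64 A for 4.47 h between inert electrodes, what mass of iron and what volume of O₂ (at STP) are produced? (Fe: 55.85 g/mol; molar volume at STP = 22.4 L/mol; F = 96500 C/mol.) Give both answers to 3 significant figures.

26.3 g Fe; 5.27 L O₂

Q = 5.64 × 16092 = 90760 C; n(e⁻) = 90760 / 96500 = 0.9405 mol
Cathode: Fe²⁺ + 2e⁻ → Fe → n(Fe) = 0.9405/2 = 0.4703 mol → 26.3 g
Anode: 2H₂O → O₂ + 4H⁺ + 4e⁻ → n(O₂) = 0.9405/4 = 0.2351 mol → 5.27 L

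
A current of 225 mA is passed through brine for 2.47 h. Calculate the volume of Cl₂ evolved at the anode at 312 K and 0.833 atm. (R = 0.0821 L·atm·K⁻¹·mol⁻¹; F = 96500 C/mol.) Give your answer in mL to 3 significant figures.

Q = 0.225 A × 8892 s = 2001 C
n(e⁻) = 2001 / 96500 = 0.02074 mol
2Cl⁻ → Cl₂ + 2e⁻, so n(Cl₂) = 0.02074 / 2 = 0.01037 mol
V = nRT/P = 0.01037 × 0.0821 × 312 / 0.833 = 0.3189 L
= 319 mL

319 mL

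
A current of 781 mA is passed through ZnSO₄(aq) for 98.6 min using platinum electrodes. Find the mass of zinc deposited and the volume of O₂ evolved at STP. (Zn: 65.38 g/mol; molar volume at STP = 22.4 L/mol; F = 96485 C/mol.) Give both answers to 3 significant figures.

Q = 0.781 × 5916 = 4620 C; n(e⁻) = 4620 / 96485 = 0.04788 mol
Cathode: Zn²⁺ + 2e⁻ → Zn → n(Zn) = 0.04788/2 = 0.02394 mol → 1.57 g
Anode: 2H₂O → O₂ + 4H⁺ + 4e⁻ → n(O₂) = 0.04788/4 = 0.01197 mol → 0.268 L

1.57 g Zn; 0.268 L O₂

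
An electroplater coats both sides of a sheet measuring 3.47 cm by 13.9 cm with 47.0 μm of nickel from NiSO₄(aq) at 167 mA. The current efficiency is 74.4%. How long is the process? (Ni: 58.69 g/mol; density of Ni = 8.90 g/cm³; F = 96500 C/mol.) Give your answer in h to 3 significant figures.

Plated area = 2 × 3.47 × 13.9 = 96.47 cm²
Volume = 96.47 × 47.0×10⁻⁴ cm = 0.4534 cm³
m(Ni) = 0.4534 × 8.90 = 4.035 g
n(Ni) = 4.035 / 58.69 = 0.06875 mol; n(e⁻) = 2 × 0.06875 = 0.1375 mol
Q = 0.1375 × 96500 / 0.744 = 17830 C
t = 17830 / 0.167 = 1.068×10^5 s = 29.7 h

29.7 h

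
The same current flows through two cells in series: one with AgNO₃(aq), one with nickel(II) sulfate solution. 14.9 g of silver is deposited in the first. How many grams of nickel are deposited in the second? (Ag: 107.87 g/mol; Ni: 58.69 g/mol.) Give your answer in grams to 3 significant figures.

n(Ag) = 14.9 / 107.87 = 0.1381 mol
Ag⁺ + e⁻ → Ag, so n(e⁻) = 0.1381 mol
Same current for the same time ⇒ same n(e⁻) = 0.1381 mol in both cells.
Ni²⁺ + 2e⁻ → Ni, so n(Ni) = 0.1381 / 2 = 0.06905 mol
m(Ni) = 0.06905 × 58.69 = 4.05 g

4.05 g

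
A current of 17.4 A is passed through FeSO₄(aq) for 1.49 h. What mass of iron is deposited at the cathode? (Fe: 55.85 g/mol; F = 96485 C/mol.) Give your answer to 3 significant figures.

Charge passed = 17.4 × 5364 = 93330 C
n(e⁻) = 93330 / 96485 = 0.9673 mol
Fe²⁺ + 2e⁻ → Fe, so n(Fe) = 0.9673 / 2 = 0.4837 mol
m = 0.4837 × 55.85 = 27.0 g

27.0 g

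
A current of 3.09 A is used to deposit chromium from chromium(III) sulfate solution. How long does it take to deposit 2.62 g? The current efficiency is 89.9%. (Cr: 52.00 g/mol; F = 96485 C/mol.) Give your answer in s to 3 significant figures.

n(Cr) = 2.62 / 52.00 = 0.05038 mol
Cr³⁺ + 3e⁻ → Cr, so n(e⁻) = 3 × 0.05038 = 0.1511 mol
Q = 0.1511 × 96485 / 0.899 = 16220 C
t = Q / I = 16220 / 3.09 = 5249 s

5250 s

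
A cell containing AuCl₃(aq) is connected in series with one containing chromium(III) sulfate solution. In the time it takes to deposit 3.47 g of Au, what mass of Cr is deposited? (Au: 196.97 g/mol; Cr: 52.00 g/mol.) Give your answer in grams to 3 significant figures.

0.916 g

n(Au) = 3.47 / 196.97 = 0.01762 mol
Au³⁺ + 3e⁻ → Au, so n(e⁻) = 3 × 0.01762 = 0.05286 mol
In series, the same 0.05286 mol of electrons flows through the second cell.
Cr³⁺ + 3e⁻ → Cr, so n(Cr) = 0.05286 / 3 = 0.01762 mol
m(Cr) = 0.01762 × 52.00 = 0.916 g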